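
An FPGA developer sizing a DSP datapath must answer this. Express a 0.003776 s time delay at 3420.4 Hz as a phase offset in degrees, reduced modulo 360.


Phase shift from frequency and time delay:
phi = 360 * f * t_delay
    = 360 * 3420.4 * 0.003776
    = 4649.55 degrees
    mod 360 = 329.55 degrees

329.55 degrees


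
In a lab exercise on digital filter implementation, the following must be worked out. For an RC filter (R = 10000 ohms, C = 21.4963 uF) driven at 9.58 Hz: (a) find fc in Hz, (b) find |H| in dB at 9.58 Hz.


Step 1 — cutoff frequency:
fc = 1 / (2*pi*R*C)
C = 21.4963 uF = 2.14963e-05 F
fc = 1 / (2*pi*10000*2.14963e-05)
   = 0.740383 Hz

Step 2 — magnitude at f = 9.58 Hz:
|H(f)| = 1 / sqrt(1 + (f/fc)^2)
f/fc = 9.58 / 0.740383 = 12.939249
|H| = 1 / sqrt(1 + 167.424165) = 0.0770545
|H|_dB = 20*log10(0.0770545) = -22.26 dB

fc = 0.740383 Hz; |H(9.58 Hz)| = -22.26 dB


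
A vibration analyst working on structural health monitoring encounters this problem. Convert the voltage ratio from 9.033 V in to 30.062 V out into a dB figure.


Voltage gain in dB:
G = 20 * log10(Vout / Vin)
  = 20 * log10(30.062 / 9.033)
  = 20 * log10(3.328019)
  = 20 * 0.522186
  = 10.44 dB

10.44 dB


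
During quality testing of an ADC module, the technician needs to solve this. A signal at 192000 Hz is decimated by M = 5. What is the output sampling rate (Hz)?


Decimation reduces the sample rate:
fs_out = fs_in / M
       = 192000 / 5
       = 38400.0 Hz

38400.0 Hz


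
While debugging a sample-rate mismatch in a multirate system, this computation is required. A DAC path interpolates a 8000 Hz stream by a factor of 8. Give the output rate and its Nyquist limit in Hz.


Step 1 — output sample rate after interpolation by L:
fs_out = L * fs_in = 8 * 8000 = 64000 Hz

Step 2 — Nyquist frequency of the output stream:
f_Nyq = fs_out / 2 = 64000 / 2 = 32000.0 Hz

fs_out = 64000 Hz; f_Nyquist = 32000.0 Hz


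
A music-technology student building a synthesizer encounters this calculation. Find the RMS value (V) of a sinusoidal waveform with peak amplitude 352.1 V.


RMS voltage for a sinusoidal waveform:
V_rms = V_peak / sqrt(2)
      = 352.1 / 1.414214
      = 248.972 V

248.972 V


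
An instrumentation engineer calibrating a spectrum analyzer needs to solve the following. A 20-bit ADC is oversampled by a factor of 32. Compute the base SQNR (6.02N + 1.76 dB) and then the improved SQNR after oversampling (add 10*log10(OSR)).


Step 1 — baseline SQNR at Nyquist:
SQNR_base = 6.02*N + 1.76
          = 6.02*20 + 1.76
          = 122.16 dB

Step 2 — oversampling processing gain:
G = 10*log10(OSR) = 10*log10(32) = 15.05 dB

Step 3 — total:
SQNR_total = 122.16 + 15.05 = 137.21 dB

Base SQNR = 122.16 dB; oversampled SQNR = 137.21 dB


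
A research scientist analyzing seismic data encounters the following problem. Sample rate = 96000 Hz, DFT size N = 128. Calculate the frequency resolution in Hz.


DFT frequency resolution:
df = fs / N
   = 96000 / 128
   = 750.0 Hz

750.0 Hz


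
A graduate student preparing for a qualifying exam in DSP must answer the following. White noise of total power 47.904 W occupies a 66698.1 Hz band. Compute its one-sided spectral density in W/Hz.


Power spectral density:
PSD = P / BW
    = 47.904 / 66698.1
    = 0.00071822 W/Hz

0.00071822 W/Hz


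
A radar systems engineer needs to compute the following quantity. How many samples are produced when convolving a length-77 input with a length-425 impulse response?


Linear convolution output length:
L = N + M - 1
  = 77 + 425 - 1
  = 501 samples

501


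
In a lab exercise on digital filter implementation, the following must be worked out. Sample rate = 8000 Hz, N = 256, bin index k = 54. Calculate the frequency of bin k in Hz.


Frequency of DFT bin k:
f_k = k * fs / N
    = 54 * 8000 / 256
    = 432000 / 256
    = 1687.5 Hz

1687.5 Hz


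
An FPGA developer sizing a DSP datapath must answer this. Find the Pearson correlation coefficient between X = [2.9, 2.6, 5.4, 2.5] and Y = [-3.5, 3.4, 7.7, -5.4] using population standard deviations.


Pearson correlation coefficient (population):
r = cov(X,Y) / (std(X) * std(Y))
Mean X = 3.35, Mean Y = 0.55
Cov(X,Y) = 4.85
Std(X) = 1.192686, Std(Y) = 5.269013
r = 0.7718

0.7718


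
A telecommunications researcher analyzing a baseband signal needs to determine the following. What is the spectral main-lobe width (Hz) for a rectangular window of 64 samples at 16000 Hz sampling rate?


Main lobe width for a rectangular window:
Width = 2 * fs / N
      = 2 * 16000 / 64
      = 32000 / 64
      = 500.0 Hz

500.0 Hz


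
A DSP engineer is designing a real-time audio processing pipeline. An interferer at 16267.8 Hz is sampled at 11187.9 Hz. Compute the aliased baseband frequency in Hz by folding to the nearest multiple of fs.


Compute the nearest integer multiple of fs to the signal:
n = round(16267.8 / 11187.9) = 1
f_alias = |16267.8 - 1 * 11187.9|
        = |16267.8 - 11187.9|
        = 5079.9 Hz

5079.9


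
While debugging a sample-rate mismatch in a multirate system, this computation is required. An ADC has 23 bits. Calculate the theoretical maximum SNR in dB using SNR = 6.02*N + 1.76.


Theoretical SNR for a full-scale sinusoid:
SNR = 6.02 * N + 1.76
    = 6.02 * 23 + 1.76
    = 138.46 + 1.76
    = 140.22 dB

140.22 dB


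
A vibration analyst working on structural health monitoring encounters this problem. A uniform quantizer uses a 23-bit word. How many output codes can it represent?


Number of quantization levels = 2^N
= 2^23
= 8388608

8388608


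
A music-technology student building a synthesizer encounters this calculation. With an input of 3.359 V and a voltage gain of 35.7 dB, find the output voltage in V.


Output voltage from dB gain:
V_out = V_in * 10^(gain_dB / 20)
      = 3.359 * 10^(35.7 / 20)
      = 3.359 * 60.95369
      = 204.7434 V

204.7434 V


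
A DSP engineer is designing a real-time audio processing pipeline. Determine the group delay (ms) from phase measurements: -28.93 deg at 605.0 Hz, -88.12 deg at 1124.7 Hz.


Group delay from phase difference:
tau = -d(phi)/d(omega)
d(phi) = -59.19 deg = -1.03306 rad
d(omega) = 2*pi*(1124.7 - 605.0) = 3265.3714 rad/s
tau = -(-1.03306) / 3265.3714
    = 0.3164 ms

0.3164 ms


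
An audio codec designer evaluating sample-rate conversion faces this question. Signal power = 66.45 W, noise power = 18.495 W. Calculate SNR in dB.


SNR in decibels:
SNR = 10 * log10(Ps / Pn)
    = 10 * log10(66.45 / 18.495)
    = 10 * log10(3.5929)
    = 10 * 0.5554
    = 5.55 dB

5.55 dB


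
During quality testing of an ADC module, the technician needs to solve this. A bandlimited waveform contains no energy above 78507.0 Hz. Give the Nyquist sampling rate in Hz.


The Nyquist rate is twice the maximum frequency component.
fs_min = 2 * fmax
      = 2 * 78507.0
      = 157014.0 Hz

157014.0


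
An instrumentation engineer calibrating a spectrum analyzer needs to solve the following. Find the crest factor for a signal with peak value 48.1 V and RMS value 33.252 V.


Crest factor is the ratio of peak to RMS:
CF = V_peak / V_rms
   = 48.1 / 33.252
   = 1.4465

1.4465


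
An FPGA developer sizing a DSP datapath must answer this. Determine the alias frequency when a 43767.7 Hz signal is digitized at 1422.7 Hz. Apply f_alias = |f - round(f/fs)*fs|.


Compute the nearest integer multiple of fs to the signal:
n = round(43767.7 / 1422.7) = 31
f_alias = |43767.7 - 31 * 1422.7|
        = |43767.7 - 44103.7|
        = 336.0 Hz

336.0


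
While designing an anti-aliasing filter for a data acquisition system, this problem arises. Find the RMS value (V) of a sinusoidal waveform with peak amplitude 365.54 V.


RMS voltage for a sinusoidal waveform:
V_rms = V_peak / sqrt(2)
      = 365.54 / 1.414214
      = 258.476 V

258.476 V


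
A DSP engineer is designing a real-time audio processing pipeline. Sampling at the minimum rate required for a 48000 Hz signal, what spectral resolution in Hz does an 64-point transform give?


Step 1 — Nyquist sampling rate:
fs = 2 * fmax = 2 * 48000 = 96000 Hz

Step 2 — DFT bin spacing:
df = fs / N = 96000 / 64 = 1500.0 Hz

1500.0 Hz


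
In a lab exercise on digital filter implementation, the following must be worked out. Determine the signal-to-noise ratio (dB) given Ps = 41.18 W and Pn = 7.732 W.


SNR in decibels:
SNR = 10 * log10(Ps / Pn)
    = 10 * log10(41.18 / 7.732)
    = 10 * log10(5.3259)
    = 10 * 0.7264
    = 7.26 dB

7.26 dB


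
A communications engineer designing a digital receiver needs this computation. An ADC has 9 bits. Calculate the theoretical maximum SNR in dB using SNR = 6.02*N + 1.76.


Theoretical SNR for a full-scale sinusoid:
SNR = 6.02 * N + 1.76
    = 6.02 * 9 + 1.76
    = 54.18 + 1.76
    = 55.94 dB

55.94 dB


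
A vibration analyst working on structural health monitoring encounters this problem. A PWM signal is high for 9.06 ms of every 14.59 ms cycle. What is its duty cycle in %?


Duty cycle as a percentage:
DC = (t_on / T) * 100
   = (9.06 / 14.59) * 100
   = 0.620973 * 100
   = 62.1 %

62.1 %


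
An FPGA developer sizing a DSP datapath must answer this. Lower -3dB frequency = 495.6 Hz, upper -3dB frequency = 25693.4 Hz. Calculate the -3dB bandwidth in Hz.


Bandwidth is the difference of -3dB frequencies:
BW = f_high - f_low
   = 25693.4 - 495.6
   = 25197.8 Hz

25197.8 Hz


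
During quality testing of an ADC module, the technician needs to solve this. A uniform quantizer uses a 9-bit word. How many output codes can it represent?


Number of quantization levels = 2^N
= 2^9
= 512

512


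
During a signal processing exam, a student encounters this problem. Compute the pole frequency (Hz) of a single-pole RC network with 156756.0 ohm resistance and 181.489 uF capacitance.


Cutoff frequency of a first-order RC filter:
fc = 1 / (2 * pi * R * C)
C = 181.489 uF = 0.000181489 F
fc = 1 / (2 * pi * 156756.0 * 0.000181489)
   = 1 / 178.75341557927
   = 0.005594 Hz

0.005594 Hz


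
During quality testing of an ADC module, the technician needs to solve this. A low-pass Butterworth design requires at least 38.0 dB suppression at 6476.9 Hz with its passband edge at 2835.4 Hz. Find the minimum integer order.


Butterworth filter order formula:
n = log10(10^(A/10) - 1) / (2 * log10(f_stop/f_pass))
10^(38.0/10) - 1 = 6308.5734
f_stop/f_pass = 6476.9 / 2835.4 = 2.2843
n = 5.296 -> ceil = 6

6


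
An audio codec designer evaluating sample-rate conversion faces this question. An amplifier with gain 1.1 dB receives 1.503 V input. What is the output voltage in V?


Output voltage from dB gain:
V_out = V_in * 10^(gain_dB / 20)
      = 1.503 * 10^(1.1 / 20)
      = 1.503 * 1.135011
      = 1.7059 V

1.7059 V


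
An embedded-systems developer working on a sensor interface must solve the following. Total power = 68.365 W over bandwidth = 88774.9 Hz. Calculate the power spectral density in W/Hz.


Power spectral density:
PSD = P / BW
    = 68.365 / 88774.9
    = 0.00077009 W/Hz

0.00077009 W/Hz


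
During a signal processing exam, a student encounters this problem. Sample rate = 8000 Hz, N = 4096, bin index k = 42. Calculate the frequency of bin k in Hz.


Frequency of DFT bin k:
f_k = k * fs / N
    = 42 * 8000 / 4096
    = 336000 / 4096
    = 82.031 Hz

82.031 Hz


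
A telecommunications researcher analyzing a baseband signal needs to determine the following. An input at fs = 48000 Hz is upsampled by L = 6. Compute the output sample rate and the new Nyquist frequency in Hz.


Step 1 — output sample rate after interpolation by L:
fs_out = L * fs_in = 6 * 48000 = 288000 Hz

Step 2 — Nyquist frequency of the output stream:
f_Nyq = fs_out / 2 = 288000 / 2 = 144000.0 Hz

fs_out = 288000 Hz; f_Nyquist = 144000.0 Hz


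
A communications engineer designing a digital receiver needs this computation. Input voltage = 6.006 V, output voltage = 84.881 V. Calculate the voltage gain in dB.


Voltage gain in dB:
G = 20 * log10(Vout / Vin)
  = 20 * log10(84.881 / 6.006)
  = 20 * log10(14.132701)
  = 20 * 1.150225
  = 23.0 dB

23.0 dB


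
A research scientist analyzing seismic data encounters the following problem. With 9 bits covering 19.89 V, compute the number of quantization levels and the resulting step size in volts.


Step 1 — number of quantization levels:
L = 2^N = 2^9 = 512

Step 2 — LSB step size:
delta = Vfs / L
      = 19.89 / 512
      = 0.03884766 V

Levels = 512; step size = 0.03884766 V


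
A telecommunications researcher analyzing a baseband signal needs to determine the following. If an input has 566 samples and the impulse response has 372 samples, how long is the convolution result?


Linear convolution output length:
L = N + M - 1
  = 566 + 372 - 1
  = 937 samples

937


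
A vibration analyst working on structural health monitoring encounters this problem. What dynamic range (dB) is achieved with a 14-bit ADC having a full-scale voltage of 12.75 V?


Dynamic range from full-scale to LSB:
V_min = V_max / 2^bits = 12.75 / 2^14
DR = 20 * log10(V_max / V_min)
   = 20 * log10(2^14)
   = 20 * 14 * log10(2)
   = 84.29 dB

84.29 dB


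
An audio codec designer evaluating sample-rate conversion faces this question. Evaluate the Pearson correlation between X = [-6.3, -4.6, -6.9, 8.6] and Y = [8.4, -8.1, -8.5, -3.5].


Pearson correlation coefficient (population):
r = cov(X,Y) / (std(X) * std(Y))
Mean X = -2.3, Mean Y = -2.925
Cov(X,Y) = -3.505
Std(X) = 6.349409, Std(Y) = 6.827289
r = -0.0809

-0.0809


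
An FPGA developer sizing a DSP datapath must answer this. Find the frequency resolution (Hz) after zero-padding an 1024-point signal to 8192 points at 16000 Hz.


Frequency resolution after zero-padding:
N_padded = 1024 * 8 = 8192
df = fs / N_padded
   = 16000 / 8192
   = 1.9531 Hz

1.9531 Hz


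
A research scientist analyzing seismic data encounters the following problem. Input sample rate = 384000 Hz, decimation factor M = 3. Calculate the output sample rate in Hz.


Decimation reduces the sample rate:
fs_out = fs_in / M
       = 384000 / 3
       = 128000.0 Hz

128000.0 Hz


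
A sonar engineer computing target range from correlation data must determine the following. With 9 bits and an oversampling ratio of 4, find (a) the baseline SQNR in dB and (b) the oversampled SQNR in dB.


Step 1 — baseline SQNR at Nyquist:
SQNR_base = 6.02*N + 1.76
          = 6.02*9 + 1.76
          = 55.94 dB

Step 2 — oversampling processing gain:
G = 10*log10(OSR) = 10*log10(4) = 6.02 dB

Step 3 — total:
SQNR_total = 55.94 + 6.02 = 61.96 dB

Base SQNR = 55.94 dB; oversampled SQNR = 61.96 dB


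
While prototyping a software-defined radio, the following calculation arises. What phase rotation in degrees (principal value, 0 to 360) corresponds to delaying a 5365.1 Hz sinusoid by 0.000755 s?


Phase shift from frequency and time delay:
phi = 360 * f * t_delay
    = 360 * 5365.1 * 0.000755
    = 1458.23 degrees
    mod 360 = 18.23 degrees

18.23 degrees


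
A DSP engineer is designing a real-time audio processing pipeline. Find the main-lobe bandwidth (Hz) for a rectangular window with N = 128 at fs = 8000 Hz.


Main lobe width for a rectangular window:
Width = 2 * fs / N
      = 2 * 8000 / 128
      = 16000 / 128
      = 125.0 Hz

125.0 Hz


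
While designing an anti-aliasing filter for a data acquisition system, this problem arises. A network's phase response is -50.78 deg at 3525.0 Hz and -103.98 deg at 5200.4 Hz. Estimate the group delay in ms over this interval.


Group delay from phase difference:
tau = -d(phi)/d(omega)
d(phi) = -53.2 deg = -0.928515 rad
d(omega) = 2*pi*(5200.4 - 3525.0) = 10526.8487 rad/s
tau = -(-0.928515) / 10526.8487
    = 0.0882 ms

0.0882 ms


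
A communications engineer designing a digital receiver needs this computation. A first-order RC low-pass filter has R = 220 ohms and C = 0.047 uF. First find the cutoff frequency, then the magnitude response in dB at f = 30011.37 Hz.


Step 1 — cutoff frequency:
fc = 1 / (2*pi*R*C)
C = 0.047 uF = 4.7e-08 F
fc = 1 / (2*pi*220*4.7e-08)
   = 15392.161 Hz

Step 2 — magnitude at f = 30011.37 Hz:
|H(f)| = 1 / sqrt(1 + (f/fc)^2)
f/fc = 30011.37 / 15392.161 = 1.949783
|H| = 1 / sqrt(1 + 3.801654) = 0.4563568
|H|_dB = 20*log10(0.4563568) = -6.81 dB

fc = 15392.161 Hz; |H(30011.37 Hz)| = -6.81 dB


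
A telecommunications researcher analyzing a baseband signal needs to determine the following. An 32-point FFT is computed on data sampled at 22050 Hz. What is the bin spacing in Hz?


DFT frequency resolution:
df = fs / N
   = 22050 / 32
   = 689.0625 Hz

689.0625 Hz


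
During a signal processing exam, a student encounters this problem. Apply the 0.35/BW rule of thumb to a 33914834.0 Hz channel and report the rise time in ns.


Rise time from bandwidth relationship:
tr = 0.35 / BW
   = 0.35 / 33914834.0
   = 1.031996795e-08 s
   = 10.32 ns

10.32 ns


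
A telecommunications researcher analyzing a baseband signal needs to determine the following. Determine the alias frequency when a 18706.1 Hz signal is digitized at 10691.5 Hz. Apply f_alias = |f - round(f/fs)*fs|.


Compute the nearest integer multiple of fs to the signal:
n = round(18706.1 / 10691.5) = 2
f_alias = |18706.1 - 2 * 10691.5|
        = |18706.1 - 21383.0|
        = 2676.9 Hz

2676.9


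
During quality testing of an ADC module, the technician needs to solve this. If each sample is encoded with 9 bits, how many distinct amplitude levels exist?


Number of quantization levels = 2^N
= 2^9
= 512

512


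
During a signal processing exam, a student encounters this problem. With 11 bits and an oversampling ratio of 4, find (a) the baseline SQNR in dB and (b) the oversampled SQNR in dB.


Step 1 — baseline SQNR at Nyquist:
SQNR_base = 6.02*N + 1.76
          = 6.02*11 + 1.76
          = 67.98 dB

Step 2 — oversampling processing gain:
G = 10*log10(OSR) = 10*log10(4) = 6.02 dB

Step 3 — total:
SQNR_total = 67.98 + 6.02 = 74.0 dB

Base SQNR = 67.98 dB; oversampled SQNR = 74.0 dB


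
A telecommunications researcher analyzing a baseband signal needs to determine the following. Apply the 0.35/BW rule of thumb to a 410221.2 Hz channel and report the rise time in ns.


Rise time from bandwidth relationship:
tr = 0.35 / BW
   = 0.35 / 410221.2
   = 8.531982257e-07 s
   = 853.1982 ns

853.1982 ns


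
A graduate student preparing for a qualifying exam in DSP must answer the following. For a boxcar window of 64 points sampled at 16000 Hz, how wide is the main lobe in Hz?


Main lobe width for a rectangular window:
Width = 2 * fs / N
      = 2 * 16000 / 64
      = 32000 / 64
      = 500.0 Hz

500.0 Hz


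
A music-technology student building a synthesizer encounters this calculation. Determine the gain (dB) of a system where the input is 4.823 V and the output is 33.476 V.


Voltage gain in dB:
G = 20 * log10(Vout / Vin)
  = 20 * log10(33.476 / 4.823)
  = 20 * log10(6.940908)
  = 20 * 0.841416
  = 16.83 dB

16.83 dB


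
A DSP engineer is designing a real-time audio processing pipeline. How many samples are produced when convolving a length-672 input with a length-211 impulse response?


Linear convolution output length:
L = N + M - 1
  = 672 + 211 - 1
  = 882 samples

882


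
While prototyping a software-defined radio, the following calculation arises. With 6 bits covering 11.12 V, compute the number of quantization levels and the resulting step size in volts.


Step 1 — number of quantization levels:
L = 2^N = 2^6 = 64

Step 2 — LSB step size:
delta = Vfs / L
      = 11.12 / 64
      = 0.17375 V

Levels = 64; step size = 0.17375 V


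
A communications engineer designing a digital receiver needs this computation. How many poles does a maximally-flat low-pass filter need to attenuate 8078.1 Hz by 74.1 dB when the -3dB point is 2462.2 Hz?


Butterworth filter order formula:
n = log10(10^(A/10) - 1) / (2 * log10(f_stop/f_pass))
10^(74.1/10) - 1 = 25703956.8277
f_stop/f_pass = 8078.1 / 2462.2 = 3.2808
n = 7.1804 -> ceil = 8

8


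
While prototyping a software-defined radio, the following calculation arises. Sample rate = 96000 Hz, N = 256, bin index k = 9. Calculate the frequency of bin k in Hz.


Frequency of DFT bin k:
f_k = k * fs / N
    = 9 * 96000 / 256
    = 864000 / 256
    = 3375.0 Hz

3375.0 Hz


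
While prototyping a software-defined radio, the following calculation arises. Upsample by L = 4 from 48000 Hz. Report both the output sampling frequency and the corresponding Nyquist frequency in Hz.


Step 1 — output sample rate after interpolation by L:
fs_out = L * fs_in = 4 * 48000 = 192000 Hz

Step 2 — Nyquist frequency of the output stream:
f_Nyq = fs_out / 2 = 192000 / 2 = 96000.0 Hz

fs_out = 192000 Hz; f_Nyquist = 96000.0 Hz


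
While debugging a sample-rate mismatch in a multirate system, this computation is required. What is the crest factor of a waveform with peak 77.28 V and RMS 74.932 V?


Crest factor is the ratio of peak to RMS:
CF = V_peak / V_rms
   = 77.28 / 74.932
   = 1.0313

1.0313


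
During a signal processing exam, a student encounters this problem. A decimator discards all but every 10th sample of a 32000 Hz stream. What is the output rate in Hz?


Decimation reduces the sample rate:
fs_out = fs_in / M
       = 32000 / 10
       = 3200.0 Hz

3200.0 Hz


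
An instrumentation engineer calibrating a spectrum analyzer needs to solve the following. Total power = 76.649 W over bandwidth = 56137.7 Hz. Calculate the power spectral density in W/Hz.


Power spectral density:
PSD = P / BW
    = 76.649 / 56137.7
    = 0.00136537 W/Hz

0.00136537 W/Hz


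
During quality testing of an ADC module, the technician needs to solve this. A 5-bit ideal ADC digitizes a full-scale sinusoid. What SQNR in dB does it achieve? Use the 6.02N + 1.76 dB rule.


Theoretical SNR for a full-scale sinusoid:
SNR = 6.02 * N + 1.76
    = 6.02 * 5 + 1.76
    = 30.1 + 1.76
    = 31.86 dB

31.86 dB


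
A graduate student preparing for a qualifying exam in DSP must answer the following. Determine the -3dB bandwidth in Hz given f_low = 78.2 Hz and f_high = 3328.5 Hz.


Bandwidth is the difference of -3dB frequencies:
BW = f_high - f_low
   = 3328.5 - 78.2
   = 3250.3 Hz

3250.3 Hz


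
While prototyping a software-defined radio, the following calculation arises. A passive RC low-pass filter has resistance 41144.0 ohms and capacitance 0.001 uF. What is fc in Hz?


Cutoff frequency of a first-order RC filter:
fc = 1 / (2 * pi * R * C)
C = 0.001 uF = 1e-09 F
fc = 1 / (2 * pi * 41144.0 * 1e-09)
   = 1 / 0.0002585153762786
   = 3868.24186 Hz

3868.24186 Hz


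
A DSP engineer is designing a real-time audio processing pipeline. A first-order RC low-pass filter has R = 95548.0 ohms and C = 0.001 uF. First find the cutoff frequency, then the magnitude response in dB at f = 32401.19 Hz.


Step 1 — cutoff frequency:
fc = 1 / (2*pi*R*C)
C = 0.001 uF = 1e-09 F
fc = 1 / (2*pi*95548.0*1e-09)
   = 1665.707 Hz

Step 2 — magnitude at f = 32401.19 Hz:
|H(f)| = 1 / sqrt(1 + (f/fc)^2)
f/fc = 32401.19 / 1665.707 = 19.451914
|H| = 1 / sqrt(1 + 378.376958) = 0.051341
|H|_dB = 20*log10(0.051341) = -25.79 dB

fc = 1665.707 Hz; |H(32401.19 Hz)| = -25.79 dB


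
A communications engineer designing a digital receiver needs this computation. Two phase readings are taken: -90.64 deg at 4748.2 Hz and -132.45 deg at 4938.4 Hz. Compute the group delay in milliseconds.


Group delay from phase difference:
tau = -d(phi)/d(omega)
d(phi) = -41.81 deg = -0.729722 rad
d(omega) = 2*pi*(4938.4 - 4748.2) = 1195.0618 rad/s
tau = -(-0.729722) / 1195.0618
    = 0.6106 ms

0.6106 ms


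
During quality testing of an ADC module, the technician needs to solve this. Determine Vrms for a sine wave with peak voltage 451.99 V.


RMS voltage for a sinusoidal waveform:
V_rms = V_peak / sqrt(2)
      = 451.99 / 1.414214
      = 319.605 V

319.605 V


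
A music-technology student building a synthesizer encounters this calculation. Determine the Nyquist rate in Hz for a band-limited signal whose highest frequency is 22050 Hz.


The Nyquist rate is twice the maximum frequency component.
fs_min = 2 * fmax
      = 2 * 22050
      = 44100 Hz

44100


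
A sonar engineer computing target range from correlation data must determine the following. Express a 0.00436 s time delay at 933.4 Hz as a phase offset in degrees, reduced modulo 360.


Phase shift from frequency and time delay:
phi = 360 * f * t_delay
    = 360 * 933.4 * 0.00436
    = 1465.06 degrees
    mod 360 = 25.06 degrees

25.06 degrees


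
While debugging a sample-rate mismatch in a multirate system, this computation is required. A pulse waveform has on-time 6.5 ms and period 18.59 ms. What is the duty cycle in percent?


Duty cycle as a percentage:
DC = (t_on / T) * 100
   = (6.5 / 18.59) * 100
   = 0.34965 * 100
   = 34.97 %

34.97 %


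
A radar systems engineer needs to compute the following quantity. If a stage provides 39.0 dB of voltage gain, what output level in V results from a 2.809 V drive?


Output voltage from dB gain:
V_out = V_in * 10^(gain_dB / 20)
      = 2.809 * 10^(39.0 / 20)
      = 2.809 * 89.125094
      = 250.3524 V

250.3524 V


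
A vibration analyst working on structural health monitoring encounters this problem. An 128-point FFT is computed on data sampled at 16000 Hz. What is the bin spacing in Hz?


DFT frequency resolution:
df = fs / N
   = 16000 / 128
   = 125.0 Hz

125.0 Hz


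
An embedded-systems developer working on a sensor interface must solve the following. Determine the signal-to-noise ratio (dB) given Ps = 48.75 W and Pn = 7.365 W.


SNR in decibels:
SNR = 10 * log10(Ps / Pn)
    = 10 * log10(48.75 / 7.365)
    = 10 * log10(6.6191)
    = 10 * 0.8208
    = 8.21 dB

8.21 dB


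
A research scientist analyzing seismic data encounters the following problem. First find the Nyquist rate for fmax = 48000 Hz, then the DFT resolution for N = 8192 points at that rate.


Step 1 — Nyquist sampling rate:
fs = 2 * fmax = 2 * 48000 = 96000 Hz

Step 2 — DFT bin spacing:
df = fs / N = 96000 / 8192 = 11.7188 Hz

11.7188 Hz


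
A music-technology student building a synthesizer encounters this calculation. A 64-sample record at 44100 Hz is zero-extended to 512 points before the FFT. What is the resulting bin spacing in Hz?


Frequency resolution after zero-padding:
N_padded = 64 * 8 = 512
df = fs / N_padded
   = 44100 / 512
   = 86.1328 Hz

86.1328 Hz


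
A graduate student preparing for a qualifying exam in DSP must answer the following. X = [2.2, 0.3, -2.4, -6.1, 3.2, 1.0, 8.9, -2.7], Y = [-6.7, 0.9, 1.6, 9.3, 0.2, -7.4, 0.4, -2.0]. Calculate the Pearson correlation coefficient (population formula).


Pearson correlation coefficient (population):
r = cov(X,Y) / (std(X) * std(Y))
Mean X = 0.55, Mean Y = -0.4625
Cov(X,Y) = -8.850625
Std(X) = 4.231135, Std(Y) = 4.898964
r = -0.427

-0.427


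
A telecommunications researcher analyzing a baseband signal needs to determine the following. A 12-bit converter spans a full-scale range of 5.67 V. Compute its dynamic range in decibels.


Dynamic range from full-scale to LSB:
V_min = V_max / 2^bits = 5.67 / 2^12
DR = 20 * log10(V_max / V_min)
   = 20 * log10(2^12)
   = 20 * 12 * log10(2)
   = 72.25 dB

72.25 dB


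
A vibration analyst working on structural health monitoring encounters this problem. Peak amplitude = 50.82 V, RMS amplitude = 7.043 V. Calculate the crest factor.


Crest factor is the ratio of peak to RMS:
CF = V_peak / V_rms
   = 50.82 / 7.043
   = 7.2157

7.2157


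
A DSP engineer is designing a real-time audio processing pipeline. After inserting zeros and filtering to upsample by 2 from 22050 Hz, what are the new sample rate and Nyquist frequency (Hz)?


Step 1 — output sample rate after interpolation by L:
fs_out = L * fs_in = 2 * 22050 = 44100 Hz

Step 2 — Nyquist frequency of the output stream:
f_Nyq = fs_out / 2 = 44100 / 2 = 22050.0 Hz

fs_out = 44100 Hz; f_Nyquist = 22050.0 Hz


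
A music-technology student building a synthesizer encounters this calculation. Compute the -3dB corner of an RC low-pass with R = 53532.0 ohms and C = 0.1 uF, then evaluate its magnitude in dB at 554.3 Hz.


Step 1 — cutoff frequency:
fc = 1 / (2*pi*R*C)
C = 0.1 uF = 1e-07 F
fc = 1 / (2*pi*53532.0*1e-07)
   = 29.7308 Hz

Step 2 — magnitude at f = 554.3 Hz:
|H(f)| = 1 / sqrt(1 + (f/fc)^2)
f/fc = 554.3 / 29.7308 = 18.643965
|H| = 1 / sqrt(1 + 347.597431) = 0.0535597
|H|_dB = 20*log10(0.0535597) = -25.42 dB

fc = 29.7308 Hz; |H(554.3 Hz)| = -25.42 dB


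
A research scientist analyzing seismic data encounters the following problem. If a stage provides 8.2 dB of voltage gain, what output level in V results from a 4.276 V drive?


Output voltage from dB gain:
V_out = V_in * 10^(gain_dB / 20)
      = 4.276 * 10^(8.2 / 20)
      = 4.276 * 2.570396
      = 10.991 V

10.991 V


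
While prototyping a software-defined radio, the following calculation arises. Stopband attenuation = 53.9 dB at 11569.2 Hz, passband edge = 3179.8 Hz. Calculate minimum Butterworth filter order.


Butterworth filter order formula:
n = log10(10^(A/10) - 1) / (2 * log10(f_stop/f_pass))
10^(53.9/10) - 1 = 245469.8916
f_stop/f_pass = 11569.2 / 3179.8 = 3.6383
n = 4.8047 -> ceil = 5

5


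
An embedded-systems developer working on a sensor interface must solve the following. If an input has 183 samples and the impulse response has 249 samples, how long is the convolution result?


Linear convolution output length:
L = N + M - 1
  = 183 + 249 - 1
  = 431 samples

431


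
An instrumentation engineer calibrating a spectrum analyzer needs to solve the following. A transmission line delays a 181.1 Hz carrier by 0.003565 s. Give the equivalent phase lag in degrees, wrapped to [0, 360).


Phase shift from frequency and time delay:
phi = 360 * f * t_delay
    = 360 * 181.1 * 0.003565
    = 232.42 degrees
    mod 360 = 232.42 degrees

232.42 degrees


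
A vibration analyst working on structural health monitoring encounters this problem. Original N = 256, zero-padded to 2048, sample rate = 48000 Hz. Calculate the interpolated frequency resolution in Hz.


Frequency resolution after zero-padding:
N_padded = 256 * 8 = 2048
df = fs / N_padded
   = 48000 / 2048
   = 23.4375 Hz

23.4375 Hz


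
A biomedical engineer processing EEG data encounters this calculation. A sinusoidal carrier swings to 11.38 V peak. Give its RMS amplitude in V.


RMS voltage for a sinusoidal waveform:
V_rms = V_peak / sqrt(2)
      = 11.38 / 1.414214
      = 8.047 V

8.047 V


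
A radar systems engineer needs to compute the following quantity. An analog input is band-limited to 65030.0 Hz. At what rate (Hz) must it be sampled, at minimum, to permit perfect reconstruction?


The Nyquist rate is twice the maximum frequency component.
fs_min = 2 * fmax
      = 2 * 65030.0
      = 130060.0 Hz

130060.0


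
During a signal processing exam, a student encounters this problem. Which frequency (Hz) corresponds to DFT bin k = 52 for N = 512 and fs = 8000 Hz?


Frequency of DFT bin k:
f_k = k * fs / N
    = 52 * 8000 / 512
    = 416000 / 512
    = 812.5 Hz

812.5 Hz


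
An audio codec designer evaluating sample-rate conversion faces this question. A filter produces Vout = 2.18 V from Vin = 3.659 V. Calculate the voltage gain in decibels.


Voltage gain in dB:
G = 20 * log10(Vout / Vin)
  = 20 * log10(2.18 / 3.659)
  = 20 * log10(0.595791)
  = 20 * -0.224906
  = -4.5 dB

-4.5 dB


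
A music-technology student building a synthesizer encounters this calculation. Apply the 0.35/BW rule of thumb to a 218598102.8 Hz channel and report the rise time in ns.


Rise time from bandwidth relationship:
tr = 0.35 / BW
   = 0.35 / 218598102.8
   = 1.601111792e-09 s
   = 1.6011 ns

1.6011 ns


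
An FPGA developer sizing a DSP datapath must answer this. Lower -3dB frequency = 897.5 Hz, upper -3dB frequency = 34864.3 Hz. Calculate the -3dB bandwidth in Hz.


Bandwidth is the difference of -3dB frequencies:
BW = f_high - f_low
   = 34864.3 - 897.5
   = 33966.8 Hz

33966.8 Hz


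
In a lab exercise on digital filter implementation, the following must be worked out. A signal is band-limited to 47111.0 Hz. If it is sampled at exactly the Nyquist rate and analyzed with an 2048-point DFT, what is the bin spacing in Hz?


Step 1 — Nyquist sampling rate:
fs = 2 * fmax = 2 * 47111.0 = 94222.0 Hz

Step 2 — DFT bin spacing:
df = fs / N = 94222.0 / 2048 = 46.0068 Hz

46.0068 Hz


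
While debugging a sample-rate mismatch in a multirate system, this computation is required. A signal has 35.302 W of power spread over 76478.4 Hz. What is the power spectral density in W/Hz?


Power spectral density:
PSD = P / BW
    = 35.302 / 76478.4
    = 0.00046159 W/Hz

0.00046159 W/Hz


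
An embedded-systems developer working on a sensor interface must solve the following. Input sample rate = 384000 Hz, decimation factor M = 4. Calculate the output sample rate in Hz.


Decimation reduces the sample rate:
fs_out = fs_in / M
       = 384000 / 4
       = 96000.0 Hz

96000.0 Hz


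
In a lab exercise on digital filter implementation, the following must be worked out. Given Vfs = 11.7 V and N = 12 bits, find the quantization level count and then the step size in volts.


Step 1 — number of quantization levels:
L = 2^N = 2^12 = 4096

Step 2 — LSB step size:
delta = Vfs / L
      = 11.7 / 4096
      = 0.00285645 V

Levels = 4096; step size = 0.00285645 V


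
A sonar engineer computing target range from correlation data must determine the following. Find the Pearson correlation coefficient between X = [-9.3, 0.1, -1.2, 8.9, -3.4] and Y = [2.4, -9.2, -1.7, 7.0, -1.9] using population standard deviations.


Pearson correlation coefficient (population):
r = cov(X,Y) / (std(X) * std(Y))
Mean X = -0.98, Mean Y = -0.68
Cov(X,Y) = 8.8456
Std(X) = 5.897593, Std(Y) = 5.35888
r = 0.2799

0.2799


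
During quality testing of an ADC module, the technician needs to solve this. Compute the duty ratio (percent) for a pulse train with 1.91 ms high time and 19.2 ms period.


Duty cycle as a percentage:
DC = (t_on / T) * 100
   = (1.91 / 19.2) * 100
   = 0.099479 * 100
   = 9.95 %

9.95 %


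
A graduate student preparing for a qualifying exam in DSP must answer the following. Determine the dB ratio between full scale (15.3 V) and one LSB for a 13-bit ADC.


Dynamic range from full-scale to LSB:
V_min = V_max / 2^bits = 15.3 / 2^13
DR = 20 * log10(V_max / V_min)
   = 20 * log10(2^13)
   = 20 * 13 * log10(2)
   = 78.27 dB

78.27 dB


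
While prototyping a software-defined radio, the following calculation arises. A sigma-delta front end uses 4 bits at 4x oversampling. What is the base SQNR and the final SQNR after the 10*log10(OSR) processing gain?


Step 1 — baseline SQNR at Nyquist:
SQNR_base = 6.02*N + 1.76
          = 6.02*4 + 1.76
          = 25.84 dB

Step 2 — oversampling processing gain:
G = 10*log10(OSR) = 10*log10(4) = 6.02 dB

Step 3 — total:
SQNR_total = 25.84 + 6.02 = 31.86 dB

Base SQNR = 25.84 dB; oversampled SQNR = 31.86 dB


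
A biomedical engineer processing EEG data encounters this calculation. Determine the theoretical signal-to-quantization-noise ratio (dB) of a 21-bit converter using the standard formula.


Theoretical SNR for a full-scale sinusoid:
SNR = 6.02 * N + 1.76
    = 6.02 * 21 + 1.76
    = 126.42 + 1.76
    = 128.18 dB

128.18 dB


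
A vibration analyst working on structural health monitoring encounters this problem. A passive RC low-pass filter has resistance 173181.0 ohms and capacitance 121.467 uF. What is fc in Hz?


Cutoff frequency of a first-order RC filter:
fc = 1 / (2 * pi * R * C)
C = 121.467 uF = 0.000121467 F
fc = 1 / (2 * pi * 173181.0 * 0.000121467)
   = 1 / 132.17168199956
   = 0.007566 Hz

0.007566 Hz


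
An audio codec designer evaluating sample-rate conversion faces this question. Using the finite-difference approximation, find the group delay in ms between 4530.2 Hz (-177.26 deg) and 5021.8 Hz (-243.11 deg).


Group delay from phase difference:
tau = -d(phi)/d(omega)
d(phi) = -65.85 deg = -1.149299 rad
d(omega) = 2*pi*(5021.8 - 4530.2) = 3088.8139 rad/s
tau = -(-1.149299) / 3088.8139
    = 0.3721 ms

0.3721 ms


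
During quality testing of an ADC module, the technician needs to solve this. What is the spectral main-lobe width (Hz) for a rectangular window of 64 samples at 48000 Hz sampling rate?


Main lobe width for a rectangular window:
Width = 2 * fs / N
      = 2 * 48000 / 64
      = 96000 / 64
      = 1500.0 Hz

1500.0 Hz


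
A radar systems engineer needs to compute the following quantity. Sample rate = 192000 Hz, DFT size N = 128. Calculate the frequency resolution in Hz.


DFT frequency resolution:
df = fs / N
   = 192000 / 128
   = 1500.0 Hz

1500.0 Hz


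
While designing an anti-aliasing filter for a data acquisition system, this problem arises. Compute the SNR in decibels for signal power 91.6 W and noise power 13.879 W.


SNR in decibels:
SNR = 10 * log10(Ps / Pn)
    = 10 * log10(91.6 / 13.879)
    = 10 * log10(6.5999)
    = 10 * 0.8195
    = 8.2 dB

8.2 dB


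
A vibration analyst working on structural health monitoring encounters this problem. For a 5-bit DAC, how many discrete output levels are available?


Number of quantization levels = 2^N
= 2^5
= 32

32


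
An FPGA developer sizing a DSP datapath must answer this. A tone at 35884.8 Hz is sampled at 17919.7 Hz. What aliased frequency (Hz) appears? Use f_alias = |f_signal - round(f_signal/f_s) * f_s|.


Compute the nearest integer multiple of fs to the signal:
n = round(35884.8 / 17919.7) = 2
f_alias = |35884.8 - 2 * 17919.7|
        = |35884.8 - 35839.4|
        = 45.4 Hz

45.4


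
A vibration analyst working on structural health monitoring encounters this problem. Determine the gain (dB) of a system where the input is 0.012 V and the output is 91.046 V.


Voltage gain in dB:
G = 20 * log10(Vout / Vin)
  = 20 * log10(91.046 / 0.012)
  = 20 * log10(7587.166667)
  = 20 * 3.88008
  = 77.6 dB

77.6 dB


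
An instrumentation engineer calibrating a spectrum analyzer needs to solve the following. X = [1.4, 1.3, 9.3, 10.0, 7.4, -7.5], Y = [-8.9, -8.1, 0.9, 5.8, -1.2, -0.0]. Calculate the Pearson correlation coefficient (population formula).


Pearson correlation coefficient (population):
r = cov(X,Y) / (std(X) * std(Y))
Mean X = 3.65, Mean Y = -1.9167
Cov(X,Y) = 12.745833
Std(X) = 6.071999, Std(Y) = 5.142443
r = 0.4082

0.4082


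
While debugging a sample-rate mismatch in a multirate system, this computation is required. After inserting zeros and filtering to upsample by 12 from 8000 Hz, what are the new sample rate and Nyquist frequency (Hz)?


Step 1 — output sample rate after interpolation by L:
fs_out = L * fs_in = 12 * 8000 = 96000 Hz

Step 2 — Nyquist frequency of the output stream:
f_Nyq = fs_out / 2 = 96000 / 2 = 48000.0 Hz

fs_out = 96000 Hz; f_Nyquist = 48000.0 Hz


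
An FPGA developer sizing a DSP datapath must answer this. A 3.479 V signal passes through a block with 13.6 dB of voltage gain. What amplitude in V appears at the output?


Output voltage from dB gain:
V_out = V_in * 10^(gain_dB / 20)
      = 3.479 * 10^(13.6 / 20)
      = 3.479 * 4.786301
      = 16.6515 V

16.6515 V


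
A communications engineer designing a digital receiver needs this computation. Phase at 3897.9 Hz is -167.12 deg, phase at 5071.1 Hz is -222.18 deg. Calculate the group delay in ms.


Group delay from phase difference:
tau = -d(phi)/d(omega)
d(phi) = -55.06 deg = -0.960978 rad
d(omega) = 2*pi*(5071.1 - 3897.9) = 7371.433 rad/s
tau = -(-0.960978) / 7371.433
    = 0.1304 ms

0.1304 ms


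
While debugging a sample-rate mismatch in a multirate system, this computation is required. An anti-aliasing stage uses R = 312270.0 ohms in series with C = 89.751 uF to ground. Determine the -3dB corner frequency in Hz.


Cutoff frequency of a first-order RC filter:
fc = 1 / (2 * pi * R * C)
C = 89.751 uF = 8.9751e-05 F
fc = 1 / (2 * pi * 312270.0 * 8.9751e-05)
   = 1 / 176.09597430987
   = 0.005679 Hz

0.005679 Hz
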